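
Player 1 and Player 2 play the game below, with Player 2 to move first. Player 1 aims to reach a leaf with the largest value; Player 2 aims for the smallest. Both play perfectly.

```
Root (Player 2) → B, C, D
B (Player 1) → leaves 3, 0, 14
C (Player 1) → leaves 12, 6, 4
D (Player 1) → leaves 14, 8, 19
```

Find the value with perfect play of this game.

12

B (Player 1): max(3, 0, 14) = 14
C (Player 1): max(12, 6, 4) = 12
D (Player 1): max(14, 8, 19) = 19
Root (Player 2): min(14, 12, 19) = 12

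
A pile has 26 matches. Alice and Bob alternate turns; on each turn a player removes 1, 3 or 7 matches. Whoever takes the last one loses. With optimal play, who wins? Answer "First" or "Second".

i:   0  1  2  3  4  5  6  7  8  9 10 11 12 13 14 15 16 17 18 19 20 21 22 23 24 25 26
     W  L  W  L  W  L  W  L  W  L  W  L  W  L  W  L  W  L  W  L  W  L  W  L  W  L  W
Position 26 is W, so the first player wins.

First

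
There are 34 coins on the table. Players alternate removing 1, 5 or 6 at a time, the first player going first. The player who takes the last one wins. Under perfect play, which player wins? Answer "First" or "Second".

First

W/L table (W = player to move can force a win):
i:   0  1  2  3  4  5  6  7  8  9 10 11 12 13 14 15 16 17 18 19 20 21 22 23 24 25 26 27 28 29 30 31 32 33 34
     L  W  L  W  L  W  W  W  W  W  W  L  W  L  W  L  W  W  W  W  W  W  L  W  L  W  L  W  W  W  W  W  W  L  W
Position 34 is W, so the first player wins.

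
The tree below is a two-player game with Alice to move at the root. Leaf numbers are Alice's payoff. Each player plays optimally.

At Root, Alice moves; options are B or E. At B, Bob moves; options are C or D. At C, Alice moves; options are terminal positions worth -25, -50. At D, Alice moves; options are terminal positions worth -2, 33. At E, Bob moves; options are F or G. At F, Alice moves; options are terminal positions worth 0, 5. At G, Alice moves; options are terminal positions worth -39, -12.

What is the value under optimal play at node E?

-12

F: max(0, 5) = 5
G: max(-39, -12) = -12
E: min(5, -12) = -12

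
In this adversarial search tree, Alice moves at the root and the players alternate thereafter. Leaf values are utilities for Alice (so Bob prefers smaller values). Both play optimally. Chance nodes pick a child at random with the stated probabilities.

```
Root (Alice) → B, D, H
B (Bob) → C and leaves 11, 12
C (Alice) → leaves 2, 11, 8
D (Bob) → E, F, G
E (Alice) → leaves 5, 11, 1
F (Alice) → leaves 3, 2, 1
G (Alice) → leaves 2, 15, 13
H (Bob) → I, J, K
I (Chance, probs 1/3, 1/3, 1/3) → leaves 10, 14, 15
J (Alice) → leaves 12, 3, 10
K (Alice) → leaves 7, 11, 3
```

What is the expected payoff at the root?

C (Alice): max(2, 11, 8) = 11
B (Bob): min(11, 11, 12) = 11
E (Alice): max(5, 11, 1) = 11
F (Alice): max(3, 2, 1) = 3
G (Alice): max(2, 15, 13) = 15
D (Bob): min(11, 3, 15) = 3
I (Chance): 1/3·10 + 1/3·14 + 1/3·15 = 13
J (Alice): max(12, 3, 10) = 12
K (Alice): max(7, 11, 3) = 11
H (Bob): min(13, 12, 11) = 11
Root (Alice): max(11, 3, 11) = 11

11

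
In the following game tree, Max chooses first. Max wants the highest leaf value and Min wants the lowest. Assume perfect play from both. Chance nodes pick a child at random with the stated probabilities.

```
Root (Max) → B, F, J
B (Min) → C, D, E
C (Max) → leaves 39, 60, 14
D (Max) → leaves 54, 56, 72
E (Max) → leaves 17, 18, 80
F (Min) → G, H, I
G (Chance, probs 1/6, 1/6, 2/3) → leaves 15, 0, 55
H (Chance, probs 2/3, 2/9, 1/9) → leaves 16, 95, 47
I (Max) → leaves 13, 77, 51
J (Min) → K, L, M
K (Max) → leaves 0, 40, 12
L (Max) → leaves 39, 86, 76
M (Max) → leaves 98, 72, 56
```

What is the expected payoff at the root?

C (Max): max(39, 60, 14) = 60
D (Max): max(54, 56, 72) = 72
E (Max): max(17, 18, 80) = 80
B (Min): min(60, 72, 80) = 60
G (Chance): 1/6·15 + 1/6·0 + 2/3·55 = 39.17
H (Chance): 2/3·16 + 2/9·95 + 1/9·47 = 37
I (Max): max(13, 77, 51) = 77
F (Min): min(39.17, 37, 77) = 37
K (Max): max(0, 40, 12) = 40
L (Max): max(39, 86, 76) = 86
M (Max): max(98, 72, 56) = 98
J (Min): min(40, 86, 98) = 40
Root (Max): max(60, 37, 40) = 60

60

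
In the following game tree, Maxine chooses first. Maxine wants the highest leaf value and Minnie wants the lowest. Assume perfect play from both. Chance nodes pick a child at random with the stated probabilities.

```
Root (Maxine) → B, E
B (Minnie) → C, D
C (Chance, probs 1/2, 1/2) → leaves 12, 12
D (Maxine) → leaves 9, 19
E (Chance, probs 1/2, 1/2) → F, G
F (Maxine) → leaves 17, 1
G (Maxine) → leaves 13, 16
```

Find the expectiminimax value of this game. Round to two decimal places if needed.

16.5

C (Chance): 1/2·12 + 1/2·12 = 12
D (Maxine): max(9, 19) = 19
B (Minnie): min(12, 19) = 12
F (Maxine): max(17, 1) = 17
G (Maxine): max(13, 16) = 16
E (Chance): 1/2·17 + 1/2·16 = 16.5
Root (Maxine): max(12, 16.5) = 16.5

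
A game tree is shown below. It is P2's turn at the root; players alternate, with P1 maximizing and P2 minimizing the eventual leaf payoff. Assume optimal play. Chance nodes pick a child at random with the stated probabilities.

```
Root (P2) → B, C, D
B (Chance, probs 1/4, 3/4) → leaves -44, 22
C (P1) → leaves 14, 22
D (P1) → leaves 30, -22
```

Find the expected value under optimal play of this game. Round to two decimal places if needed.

5.5

B (Chance): 1/4·-44 + 3/4·22 = 5.5
C (P1): max(14, 22) = 22
D (P1): max(30, -22) = 30
Root (P2): min(5.5, 22, 30) = 5.5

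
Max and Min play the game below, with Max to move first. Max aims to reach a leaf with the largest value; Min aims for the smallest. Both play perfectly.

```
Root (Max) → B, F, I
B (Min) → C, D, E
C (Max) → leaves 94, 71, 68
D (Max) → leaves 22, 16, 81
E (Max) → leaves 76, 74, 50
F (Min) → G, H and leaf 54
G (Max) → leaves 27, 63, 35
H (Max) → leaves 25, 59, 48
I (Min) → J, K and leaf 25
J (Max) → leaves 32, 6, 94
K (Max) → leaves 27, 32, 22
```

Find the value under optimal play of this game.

C (Max): max(94, 71, 68) = 94
D (Max): max(22, 16, 81) = 81
E (Max): max(76, 74, 50) = 76
B (Min): min(94, 81, 76) = 76
G (Max): max(27, 63, 35) = 63
H (Max): max(25, 59, 48) = 59
F (Min): min(63, 59, 54) = 54
J (Max): max(32, 6, 94) = 94
K (Max): max(27, 32, 22) = 32
I (Min): min(94, 32, 25) = 25
Root (Max): max(76, 54, 25) = 76

76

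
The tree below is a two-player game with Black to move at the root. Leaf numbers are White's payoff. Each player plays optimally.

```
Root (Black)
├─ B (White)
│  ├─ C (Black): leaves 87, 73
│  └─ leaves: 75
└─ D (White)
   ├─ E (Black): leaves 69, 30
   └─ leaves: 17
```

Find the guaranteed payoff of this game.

30

C (Black): min(87, 73) = 73
B (White): max(73, 75) = 75
E (Black): min(69, 30) = 30
D (White): max(30, 17) = 30
Root (Black): min(75, 30) = 30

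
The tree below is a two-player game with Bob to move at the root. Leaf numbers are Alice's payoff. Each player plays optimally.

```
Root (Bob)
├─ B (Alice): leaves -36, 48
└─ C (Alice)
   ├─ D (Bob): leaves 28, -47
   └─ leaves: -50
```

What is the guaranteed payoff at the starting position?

B (Alice): max(-36, 48) = 48
D (Bob): min(28, -47) = -47
C (Alice): max(-47, -50) = -47
Root (Bob): min(48, -47) = -47

-47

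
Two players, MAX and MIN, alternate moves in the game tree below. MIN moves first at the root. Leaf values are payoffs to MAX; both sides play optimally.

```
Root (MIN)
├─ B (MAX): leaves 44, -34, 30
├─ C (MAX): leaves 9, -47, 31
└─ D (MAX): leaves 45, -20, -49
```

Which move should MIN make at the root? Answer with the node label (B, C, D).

C

B (MAX): max(44, -34, 30) = 44
C (MAX): max(9, -47, 31) = 31
D (MAX): max(45, -20, -49) = 45
Root (MIN): min(44, 31, 45) = 31
MIN picks the child with the lowest value: C (value 31).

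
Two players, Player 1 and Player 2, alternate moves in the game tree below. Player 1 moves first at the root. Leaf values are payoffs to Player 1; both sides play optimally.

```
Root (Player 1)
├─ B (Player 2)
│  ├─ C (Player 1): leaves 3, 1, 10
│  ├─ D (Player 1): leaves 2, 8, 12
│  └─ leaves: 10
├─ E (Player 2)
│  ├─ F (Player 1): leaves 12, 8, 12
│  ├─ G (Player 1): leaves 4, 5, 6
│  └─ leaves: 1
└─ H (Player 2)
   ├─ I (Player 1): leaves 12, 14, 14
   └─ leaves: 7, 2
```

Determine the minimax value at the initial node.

C (Player 1): max(3, 1, 10) = 10
D (Player 1): max(2, 8, 12) = 12
B (Player 2): min(10, 12, 10) = 10
F (Player 1): max(12, 8, 12) = 12
G (Player 1): max(4, 5, 6) = 6
E (Player 2): min(12, 6, 1) = 1
I (Player 1): max(12, 14, 14) = 14
H (Player 2): min(14, 7, 2) = 2
Root (Player 1): max(10, 1, 2) = 10

10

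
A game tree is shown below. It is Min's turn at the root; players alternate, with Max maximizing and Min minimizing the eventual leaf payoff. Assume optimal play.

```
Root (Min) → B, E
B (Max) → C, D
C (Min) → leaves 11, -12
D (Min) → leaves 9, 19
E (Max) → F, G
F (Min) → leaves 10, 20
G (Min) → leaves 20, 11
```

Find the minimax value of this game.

9

C (Min): min(11, -12) = -12
D (Min): min(9, 19) = 9
B (Max): max(-12, 9) = 9
F (Min): min(10, 20) = 10
G (Min): min(20, 11) = 11
E (Max): max(10, 11) = 11
Root (Min): min(9, 11) = 9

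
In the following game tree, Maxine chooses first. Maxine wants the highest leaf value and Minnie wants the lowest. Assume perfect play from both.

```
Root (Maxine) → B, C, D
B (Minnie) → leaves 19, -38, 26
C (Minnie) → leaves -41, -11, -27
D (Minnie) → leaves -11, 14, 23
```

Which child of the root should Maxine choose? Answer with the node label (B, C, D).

B (Minnie): min(19, -38, 26) = -38
C (Minnie): min(-41, -11, -27) = -41
D (Minnie): min(-11, 14, 23) = -11
Root (Maxine): max(-38, -41, -11) = -11
Maxine picks the child with the highest value: D (value -11).

D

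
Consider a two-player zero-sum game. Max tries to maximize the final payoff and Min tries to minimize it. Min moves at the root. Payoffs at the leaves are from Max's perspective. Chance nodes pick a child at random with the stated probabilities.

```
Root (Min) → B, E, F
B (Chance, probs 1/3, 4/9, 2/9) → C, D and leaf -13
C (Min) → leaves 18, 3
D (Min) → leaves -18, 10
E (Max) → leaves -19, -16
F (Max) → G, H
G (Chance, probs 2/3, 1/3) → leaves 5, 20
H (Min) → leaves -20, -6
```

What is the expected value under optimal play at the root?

C (Min): min(18, 3) = 3
D (Min): min(-18, 10) = -18
B (Chance): 1/3·3 + 4/9·-18 + 2/9·-13 = -9.89
E (Max): max(-19, -16) = -16
G (Chance): 2/3·5 + 1/3·20 = 10
H (Min): min(-20, -6) = -20
F (Max): max(10, -20) = 10
Root (Min): min(-9.89, -16, 10) = -16

-16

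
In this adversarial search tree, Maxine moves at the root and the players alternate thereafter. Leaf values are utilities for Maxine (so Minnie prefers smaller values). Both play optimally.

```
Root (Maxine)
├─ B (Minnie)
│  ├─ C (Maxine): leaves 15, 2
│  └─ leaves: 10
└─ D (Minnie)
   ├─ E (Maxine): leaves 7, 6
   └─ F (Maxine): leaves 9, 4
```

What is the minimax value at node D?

7

E: max(7, 6) = 7
F: max(9, 4) = 9
D: min(7, 9) = 7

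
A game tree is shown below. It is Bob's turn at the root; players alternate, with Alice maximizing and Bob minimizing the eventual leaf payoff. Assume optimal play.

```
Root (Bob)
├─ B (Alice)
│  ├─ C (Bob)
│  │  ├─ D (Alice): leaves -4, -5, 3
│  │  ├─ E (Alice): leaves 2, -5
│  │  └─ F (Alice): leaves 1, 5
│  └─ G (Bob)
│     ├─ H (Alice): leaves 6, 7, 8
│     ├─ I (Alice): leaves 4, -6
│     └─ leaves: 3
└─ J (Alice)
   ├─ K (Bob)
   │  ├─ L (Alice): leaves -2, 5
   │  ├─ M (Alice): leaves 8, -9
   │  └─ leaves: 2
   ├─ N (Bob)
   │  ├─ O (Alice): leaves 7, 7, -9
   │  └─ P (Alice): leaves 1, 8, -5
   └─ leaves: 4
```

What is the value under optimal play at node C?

D: max(-4, -5, 3) = 3
E: max(2, -5) = 2
F: max(1, 5) = 5
C: min(3, 2, 5) = 2

2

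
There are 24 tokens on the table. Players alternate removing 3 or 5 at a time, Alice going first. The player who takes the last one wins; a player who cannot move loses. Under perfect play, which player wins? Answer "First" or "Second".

Second

i:   0  1  2  3  4  5  6  7  8  9 10 11 12 13 14 15 16 17 18 19 20 21 22 23 24
     L  L  L  W  W  W  W  W  L  L  L  W  W  W  W  W  L  L  L  W  W  W  W  W  L
Position 24 is L, so the second player wins.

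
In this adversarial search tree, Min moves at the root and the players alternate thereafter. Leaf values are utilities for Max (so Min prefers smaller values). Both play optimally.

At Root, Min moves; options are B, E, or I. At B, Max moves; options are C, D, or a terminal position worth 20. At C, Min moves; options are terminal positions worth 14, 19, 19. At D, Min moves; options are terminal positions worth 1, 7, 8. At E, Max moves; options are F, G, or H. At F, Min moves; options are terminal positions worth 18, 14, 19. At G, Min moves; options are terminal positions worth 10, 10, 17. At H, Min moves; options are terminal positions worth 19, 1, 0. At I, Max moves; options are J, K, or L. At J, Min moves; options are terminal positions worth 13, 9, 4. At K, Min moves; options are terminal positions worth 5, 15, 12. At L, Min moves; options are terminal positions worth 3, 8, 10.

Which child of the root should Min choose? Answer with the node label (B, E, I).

I

C (Min): min(14, 19, 19) = 14
D (Min): min(1, 7, 8) = 1
B (Max): max(14, 1, 20) = 20
F (Min): min(18, 14, 19) = 14
G (Min): min(10, 10, 17) = 10
H (Min): min(19, 1, 0) = 0
E (Max): max(14, 10, 0) = 14
J (Min): min(13, 9, 4) = 4
K (Min): min(5, 15, 12) = 5
L (Min): min(3, 8, 10) = 3
I (Max): max(4, 5, 3) = 5
Root (Min): min(20, 14, 5) = 5
Min picks the child with the lowest value: I (value 5).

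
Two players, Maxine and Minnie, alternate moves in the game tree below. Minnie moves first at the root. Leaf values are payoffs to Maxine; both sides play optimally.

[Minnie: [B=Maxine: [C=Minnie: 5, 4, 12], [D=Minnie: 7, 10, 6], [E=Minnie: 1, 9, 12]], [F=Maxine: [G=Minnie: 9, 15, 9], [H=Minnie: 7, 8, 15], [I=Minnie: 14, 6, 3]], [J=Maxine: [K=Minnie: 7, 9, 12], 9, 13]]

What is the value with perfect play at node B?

C: min(5, 4, 12) = 4
D: min(7, 10, 6) = 6
E: min(1, 9, 12) = 1
B: max(4, 6, 1) = 6

6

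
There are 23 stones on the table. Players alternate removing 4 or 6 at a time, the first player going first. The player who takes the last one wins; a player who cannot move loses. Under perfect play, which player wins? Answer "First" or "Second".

Second

Compute winning (W) and losing (L) positions by backward induction:
i:   0  1  2  3  4  5  6  7  8  9 10 11 12 13 14 15 16 17 18 19 20 21 22 23
     L  L  L  L  W  W  W  W  W  W  L  L  L  L  W  W  W  W  W  W  L  L  L  L
Position 23 is L, so the second player wins.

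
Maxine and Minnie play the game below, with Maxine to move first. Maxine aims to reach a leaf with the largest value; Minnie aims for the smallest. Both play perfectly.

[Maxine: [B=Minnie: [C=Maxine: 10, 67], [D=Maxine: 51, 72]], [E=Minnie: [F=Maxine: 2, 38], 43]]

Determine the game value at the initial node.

67

C (Maxine): max(10, 67) = 67
D (Maxine): max(51, 72) = 72
B (Minnie): min(67, 72) = 67
F (Maxine): max(2, 38) = 38
E (Minnie): min(38, 43) = 38
Root (Maxine): max(67, 38) = 67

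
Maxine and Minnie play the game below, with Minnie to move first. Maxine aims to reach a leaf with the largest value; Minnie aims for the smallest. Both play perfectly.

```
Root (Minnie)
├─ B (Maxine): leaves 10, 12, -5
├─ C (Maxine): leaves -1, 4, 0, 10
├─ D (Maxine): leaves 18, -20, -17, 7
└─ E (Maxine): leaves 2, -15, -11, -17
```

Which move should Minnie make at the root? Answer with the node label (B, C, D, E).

E

B (Maxine): max(10, 12, -5) = 12
C (Maxine): max(-1, 4, 0, 10) = 10
D (Maxine): max(18, -20, -17, 7) = 18
E (Maxine): max(2, -15, -11, -17) = 2
Root (Minnie): min(12, 10, 18, 2) = 2
Minnie picks the child with the lowest value: E (value 2).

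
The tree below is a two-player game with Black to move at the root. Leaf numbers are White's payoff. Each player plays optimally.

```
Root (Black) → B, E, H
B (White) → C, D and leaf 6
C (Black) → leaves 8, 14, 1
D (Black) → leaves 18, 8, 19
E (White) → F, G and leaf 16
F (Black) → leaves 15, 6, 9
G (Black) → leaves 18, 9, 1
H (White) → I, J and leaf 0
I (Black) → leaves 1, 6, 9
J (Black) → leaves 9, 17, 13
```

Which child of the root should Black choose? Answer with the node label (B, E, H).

C (Black): min(8, 14, 1) = 1
D (Black): min(18, 8, 19) = 8
B (White): max(1, 8, 6) = 8
F (Black): min(15, 6, 9) = 6
G (Black): min(18, 9, 1) = 1
E (White): max(6, 1, 16) = 16
I (Black): min(1, 6, 9) = 1
J (Black): min(9, 17, 13) = 9
H (White): max(1, 9, 0) = 9
Root (Black): min(8, 16, 9) = 8
Black picks the child with the lowest value: B (value 8).

B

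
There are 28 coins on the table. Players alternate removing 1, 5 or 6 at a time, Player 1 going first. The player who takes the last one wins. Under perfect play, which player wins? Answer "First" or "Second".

First

i:   0  1  2  3  4  5  6  7  8  9 10 11 12 13 14 15 16 17 18 19 20 21 22 23 24 25 26 27 28
     L  W  L  W  L  W  W  W  W  W  W  L  W  L  W  L  W  W  W  W  W  W  L  W  L  W  L  W  W
Position 28 is W, so the first player wins.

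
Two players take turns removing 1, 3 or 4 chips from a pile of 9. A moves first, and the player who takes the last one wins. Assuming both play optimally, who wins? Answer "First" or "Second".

Compute winning (W) and losing (L) positions by backward induction:
i:   0  1  2  3  4  5  6  7  8  9
     L  W  L  W  W  W  W  L  W  L
Position 9 is L, so the second player wins.

Second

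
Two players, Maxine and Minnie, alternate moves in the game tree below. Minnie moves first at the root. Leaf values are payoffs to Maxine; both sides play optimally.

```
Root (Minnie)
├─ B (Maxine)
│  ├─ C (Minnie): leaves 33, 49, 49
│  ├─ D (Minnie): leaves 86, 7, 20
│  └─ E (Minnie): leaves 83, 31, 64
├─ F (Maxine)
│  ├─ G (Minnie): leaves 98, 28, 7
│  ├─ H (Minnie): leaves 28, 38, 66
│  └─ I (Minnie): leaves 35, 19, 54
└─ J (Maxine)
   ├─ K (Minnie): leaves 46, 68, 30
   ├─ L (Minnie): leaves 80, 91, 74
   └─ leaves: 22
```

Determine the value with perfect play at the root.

C (Minnie): min(33, 49, 49) = 33
D (Minnie): min(86, 7, 20) = 7
E (Minnie): min(83, 31, 64) = 31
B (Maxine): max(33, 7, 31) = 33
G (Minnie): min(98, 28, 7) = 7
H (Minnie): min(28, 38, 66) = 28
I (Minnie): min(35, 19, 54) = 19
F (Maxine): max(7, 28, 19) = 28
K (Minnie): min(46, 68, 30) = 30
L (Minnie): min(80, 91, 74) = 74
J (Maxine): max(30, 74, 22) = 74
Root (Minnie): min(33, 28, 74) = 28

28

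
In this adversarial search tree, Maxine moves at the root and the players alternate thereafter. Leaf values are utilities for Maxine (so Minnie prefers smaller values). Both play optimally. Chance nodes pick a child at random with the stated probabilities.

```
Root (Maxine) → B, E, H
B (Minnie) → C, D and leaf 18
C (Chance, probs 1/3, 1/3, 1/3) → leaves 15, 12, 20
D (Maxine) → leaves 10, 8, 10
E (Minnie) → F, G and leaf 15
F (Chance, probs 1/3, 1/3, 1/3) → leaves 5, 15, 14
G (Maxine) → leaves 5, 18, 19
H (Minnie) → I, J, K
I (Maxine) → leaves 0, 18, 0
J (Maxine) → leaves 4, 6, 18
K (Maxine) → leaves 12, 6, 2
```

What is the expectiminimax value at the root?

C (Chance): 1/3·15 + 1/3·12 + 1/3·20 = 15.67
D (Maxine): max(10, 8, 10) = 10
B (Minnie): min(15.67, 10, 18) = 10
F (Chance): 1/3·5 + 1/3·15 + 1/3·14 = 11.33
G (Maxine): max(5, 18, 19) = 19
E (Minnie): min(11.33, 19, 15) = 11.33
I (Maxine): max(0, 18, 0) = 18
J (Maxine): max(4, 6, 18) = 18
K (Maxine): max(12, 6, 2) = 12
H (Minnie): min(18, 18, 12) = 12
Root (Maxine): max(10, 11.33, 12) = 12

12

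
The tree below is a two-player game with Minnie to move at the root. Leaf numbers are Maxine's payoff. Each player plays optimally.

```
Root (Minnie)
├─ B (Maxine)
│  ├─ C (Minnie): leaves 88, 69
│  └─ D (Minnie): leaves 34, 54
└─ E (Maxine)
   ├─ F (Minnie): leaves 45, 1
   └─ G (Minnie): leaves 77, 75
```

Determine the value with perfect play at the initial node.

C (Minnie): min(88, 69) = 69
D (Minnie): min(34, 54) = 34
B (Maxine): max(69, 34) = 69
F (Minnie): min(45, 1) = 1
G (Minnie): min(77, 75) = 75
E (Maxine): max(1, 75) = 75
Root (Minnie): min(69, 75) = 69

69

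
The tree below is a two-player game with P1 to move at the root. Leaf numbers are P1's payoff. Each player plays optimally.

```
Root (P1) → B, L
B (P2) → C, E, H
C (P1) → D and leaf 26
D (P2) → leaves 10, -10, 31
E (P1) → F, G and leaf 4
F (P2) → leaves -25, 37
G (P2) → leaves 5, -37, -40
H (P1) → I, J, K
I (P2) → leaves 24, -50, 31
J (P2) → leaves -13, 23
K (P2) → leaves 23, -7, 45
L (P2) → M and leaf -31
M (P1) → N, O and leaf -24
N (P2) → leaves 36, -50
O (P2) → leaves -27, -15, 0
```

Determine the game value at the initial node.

D (P2): min(10, -10, 31) = -10
C (P1): max(-10, 26) = 26
F (P2): min(-25, 37) = -25
G (P2): min(5, -37, -40) = -40
E (P1): max(-25, -40, 4) = 4
I (P2): min(24, -50, 31) = -50
J (P2): min(-13, 23) = -13
K (P2): min(23, -7, 45) = -7
H (P1): max(-50, -13, -7) = -7
B (P2): min(26, 4, -7) = -7
N (P2): min(36, -50) = -50
O (P2): min(-27, -15, 0) = -27
M (P1): max(-50, -27, -24) = -24
L (P2): min(-24, -31) = -31
Root (P1): max(-7, -31) = -7

-7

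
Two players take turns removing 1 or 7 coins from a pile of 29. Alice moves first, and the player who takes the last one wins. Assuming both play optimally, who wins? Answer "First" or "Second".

i:   0  1  2  3  4  5  6  7  8  9 10 11 12 13 14 15 16 17 18 19 20 21 22 23 24 25 26 27 28 29
     L  W  L  W  L  W  L  W  L  W  L  W  L  W  L  W  L  W  L  W  L  W  L  W  L  W  L  W  L  W
Position 29 is W, so the first player wins.

First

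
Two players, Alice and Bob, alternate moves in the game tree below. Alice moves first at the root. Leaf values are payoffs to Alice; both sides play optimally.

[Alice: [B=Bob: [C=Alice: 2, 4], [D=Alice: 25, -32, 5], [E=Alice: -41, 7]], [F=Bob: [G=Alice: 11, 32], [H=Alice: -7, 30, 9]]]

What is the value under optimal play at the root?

30

C (Alice): max(2, 4) = 4
D (Alice): max(25, -32, 5) = 25
E (Alice): max(-41, 7) = 7
B (Bob): min(4, 25, 7) = 4
G (Alice): max(11, 32) = 32
H (Alice): max(-7, 30, 9) = 30
F (Bob): min(32, 30) = 30
Root (Alice): max(4, 30) = 30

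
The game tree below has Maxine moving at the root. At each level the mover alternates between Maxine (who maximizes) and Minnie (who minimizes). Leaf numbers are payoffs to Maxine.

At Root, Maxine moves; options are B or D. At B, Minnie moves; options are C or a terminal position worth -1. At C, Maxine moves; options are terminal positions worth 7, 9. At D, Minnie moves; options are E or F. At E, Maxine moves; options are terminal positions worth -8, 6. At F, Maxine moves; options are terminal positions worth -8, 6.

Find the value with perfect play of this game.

C (Maxine): max(7, 9) = 9
B (Minnie): min(9, -1) = -1
E (Maxine): max(-8, 6) = 6
F (Maxine): max(-8, 6) = 6
D (Minnie): min(6, 6) = 6
Root (Maxine): max(-1, 6) = 6

6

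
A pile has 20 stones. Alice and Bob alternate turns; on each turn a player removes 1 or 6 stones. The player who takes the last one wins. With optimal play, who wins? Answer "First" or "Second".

Mark each pile size as W (mover wins) or L (mover loses):
i:   0  1  2  3  4  5  6  7  8  9 10 11 12 13 14 15 16 17 18 19 20
     L  W  L  W  L  W  W  L  W  L  W  L  W  W  L  W  L  W  L  W  W
Position 20 is W, so the first player wins.

First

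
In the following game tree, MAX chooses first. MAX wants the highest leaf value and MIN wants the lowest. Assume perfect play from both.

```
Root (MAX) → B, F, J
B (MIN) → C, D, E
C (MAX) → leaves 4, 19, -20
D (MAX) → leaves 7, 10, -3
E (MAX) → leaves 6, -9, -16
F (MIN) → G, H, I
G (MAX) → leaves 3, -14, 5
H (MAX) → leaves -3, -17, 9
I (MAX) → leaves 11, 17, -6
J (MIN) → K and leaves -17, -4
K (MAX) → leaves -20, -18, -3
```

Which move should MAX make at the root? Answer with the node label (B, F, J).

B

C (MAX): max(4, 19, -20) = 19
D (MAX): max(7, 10, -3) = 10
E (MAX): max(6, -9, -16) = 6
B (MIN): min(19, 10, 6) = 6
G (MAX): max(3, -14, 5) = 5
H (MAX): max(-3, -17, 9) = 9
I (MAX): max(11, 17, -6) = 17
F (MIN): min(5, 9, 17) = 5
K (MAX): max(-20, -18, -3) = -3
J (MIN): min(-3, -17, -4) = -17
Root (MAX): max(6, 5, -17) = 6
MAX picks the child with the highest value: B (value 6).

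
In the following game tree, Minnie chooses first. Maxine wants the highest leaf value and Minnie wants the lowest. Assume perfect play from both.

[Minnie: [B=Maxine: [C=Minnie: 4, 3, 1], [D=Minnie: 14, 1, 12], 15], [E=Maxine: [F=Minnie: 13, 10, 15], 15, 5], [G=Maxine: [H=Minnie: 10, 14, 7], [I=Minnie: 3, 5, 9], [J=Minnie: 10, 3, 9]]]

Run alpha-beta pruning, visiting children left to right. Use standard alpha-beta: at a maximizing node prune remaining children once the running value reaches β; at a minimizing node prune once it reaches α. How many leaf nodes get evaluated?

C [α=-∞,β=+∞]: v=1
D [α=1,β=+∞]: v=1 after child 2 ≤ α → α-cutoff, skip 1
B [α=-∞,β=+∞]: v=15
F [α=-∞,β=15]: v=10
E [α=-∞,β=15]: v=15 after child 2 ≥ β → β-cutoff, skip 1
H [α=-∞,β=15]: v=7
I [α=7,β=15]: v=3 after child 1 ≤ α → α-cutoff, skip 2
J [α=7,β=15]: v=3 after child 2 ≤ α → α-cutoff, skip 1
G [α=-∞,β=15]: v=7
Root [α=-∞,β=+∞]: v=7
Leaves evaluated: 16 of 21.

16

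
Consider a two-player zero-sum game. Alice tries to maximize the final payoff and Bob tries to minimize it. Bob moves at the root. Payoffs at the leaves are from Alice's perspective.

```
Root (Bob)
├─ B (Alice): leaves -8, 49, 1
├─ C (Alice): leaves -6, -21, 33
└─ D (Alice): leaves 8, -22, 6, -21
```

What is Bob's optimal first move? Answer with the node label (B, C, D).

D

B (Alice): max(-8, 49, 1) = 49
C (Alice): max(-6, -21, 33) = 33
D (Alice): max(8, -22, 6, -21) = 8
Root (Bob): min(49, 33, 8) = 8
Bob picks the child with the lowest value: D (value 8).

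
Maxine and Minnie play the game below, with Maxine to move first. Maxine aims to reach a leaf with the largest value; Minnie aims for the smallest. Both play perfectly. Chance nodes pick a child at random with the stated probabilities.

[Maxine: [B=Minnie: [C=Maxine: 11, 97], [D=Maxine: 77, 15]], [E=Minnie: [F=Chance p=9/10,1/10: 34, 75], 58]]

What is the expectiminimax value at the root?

77

C (Maxine): max(11, 97) = 97
D (Maxine): max(77, 15) = 77
B (Minnie): min(97, 77) = 77
F (Chance): 9/10·34 + 1/10·75 = 38.1
E (Minnie): min(38.1, 58) = 38.1
Root (Maxine): max(77, 38.1) = 77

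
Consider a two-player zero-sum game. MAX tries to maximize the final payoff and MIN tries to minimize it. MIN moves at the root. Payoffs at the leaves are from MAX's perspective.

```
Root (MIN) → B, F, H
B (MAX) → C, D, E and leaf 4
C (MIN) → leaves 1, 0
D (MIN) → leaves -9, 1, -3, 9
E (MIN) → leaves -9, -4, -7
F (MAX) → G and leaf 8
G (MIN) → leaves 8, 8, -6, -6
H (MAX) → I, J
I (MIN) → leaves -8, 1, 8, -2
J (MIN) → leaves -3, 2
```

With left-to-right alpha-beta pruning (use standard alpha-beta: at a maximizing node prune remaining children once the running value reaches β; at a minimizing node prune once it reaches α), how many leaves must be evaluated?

16

C [α=-∞,β=+∞]: v=0
D [α=0,β=+∞]: v=-9 after child 1 ≤ α → α-cutoff, skip 3
E [α=0,β=+∞]: v=-9 after child 1 ≤ α → α-cutoff, skip 2
B [α=-∞,β=+∞]: v=4
G [α=-∞,β=4]: v=-6
F [α=-∞,β=4]: v=8
I [α=-∞,β=4]: v=-8
J [α=-8,β=4]: v=-3
H [α=-∞,β=4]: v=-3
Root [α=-∞,β=+∞]: v=-3
Leaves evaluated: 16 of 21.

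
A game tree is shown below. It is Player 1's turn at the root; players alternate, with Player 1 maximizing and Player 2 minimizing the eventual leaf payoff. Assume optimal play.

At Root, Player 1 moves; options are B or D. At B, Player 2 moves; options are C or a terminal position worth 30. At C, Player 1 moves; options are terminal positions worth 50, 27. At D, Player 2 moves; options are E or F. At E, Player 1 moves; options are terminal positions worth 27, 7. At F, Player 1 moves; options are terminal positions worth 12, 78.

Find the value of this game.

C (Player 1): max(50, 27) = 50
B (Player 2): min(50, 30) = 30
E (Player 1): max(27, 7) = 27
F (Player 1): max(12, 78) = 78
D (Player 2): min(27, 78) = 27
Root (Player 1): max(30, 27) = 30

30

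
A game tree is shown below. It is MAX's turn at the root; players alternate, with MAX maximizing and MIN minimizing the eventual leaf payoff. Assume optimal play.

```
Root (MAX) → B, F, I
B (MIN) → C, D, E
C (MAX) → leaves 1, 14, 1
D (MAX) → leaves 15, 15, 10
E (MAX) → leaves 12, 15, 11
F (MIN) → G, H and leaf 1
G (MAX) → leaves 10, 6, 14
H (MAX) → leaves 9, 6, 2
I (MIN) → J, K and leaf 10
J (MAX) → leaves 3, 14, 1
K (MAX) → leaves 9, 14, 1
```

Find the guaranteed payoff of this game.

14

C (MAX): max(1, 14, 1) = 14
D (MAX): max(15, 15, 10) = 15
E (MAX): max(12, 15, 11) = 15
B (MIN): min(14, 15, 15) = 14
G (MAX): max(10, 6, 14) = 14
H (MAX): max(9, 6, 2) = 9
F (MIN): min(14, 9, 1) = 1
J (MAX): max(3, 14, 1) = 14
K (MAX): max(9, 14, 1) = 14
I (MIN): min(14, 14, 10) = 10
Root (MAX): max(14, 1, 10) = 14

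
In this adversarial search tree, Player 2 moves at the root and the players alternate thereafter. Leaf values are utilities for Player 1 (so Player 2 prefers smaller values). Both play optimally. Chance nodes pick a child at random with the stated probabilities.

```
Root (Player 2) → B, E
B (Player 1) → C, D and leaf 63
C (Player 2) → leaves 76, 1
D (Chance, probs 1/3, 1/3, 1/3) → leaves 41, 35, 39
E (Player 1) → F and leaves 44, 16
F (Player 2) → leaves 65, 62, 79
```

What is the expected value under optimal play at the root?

62

C (Player 2): min(76, 1) = 1
D (Chance): 1/3·41 + 1/3·35 + 1/3·39 = 38.33
B (Player 1): max(1, 38.33, 63) = 63
F (Player 2): min(65, 62, 79) = 62
E (Player 1): max(62, 44, 16) = 62
Root (Player 2): min(63, 62) = 62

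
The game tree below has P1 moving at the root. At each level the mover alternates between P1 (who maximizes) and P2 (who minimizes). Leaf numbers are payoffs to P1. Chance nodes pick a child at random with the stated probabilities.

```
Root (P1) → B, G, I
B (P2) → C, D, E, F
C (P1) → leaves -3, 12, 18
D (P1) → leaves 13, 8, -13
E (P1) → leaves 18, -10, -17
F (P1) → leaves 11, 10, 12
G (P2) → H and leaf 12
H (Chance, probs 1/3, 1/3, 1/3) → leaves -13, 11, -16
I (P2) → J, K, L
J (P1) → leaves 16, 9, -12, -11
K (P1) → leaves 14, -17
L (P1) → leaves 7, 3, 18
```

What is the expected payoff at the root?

C (P1): max(-3, 12, 18) = 18
D (P1): max(13, 8, -13) = 13
E (P1): max(18, -10, -17) = 18
F (P1): max(11, 10, 12) = 12
B (P2): min(18, 13, 18, 12) = 12
H (Chance): 1/3·-13 + 1/3·11 + 1/3·-16 = -6
G (P2): min(-6, 12) = -6
J (P1): max(16, 9, -12, -11) = 16
K (P1): max(14, -17) = 14
L (P1): max(7, 3, 18) = 18
I (P2): min(16, 14, 18) = 14
Root (P1): max(12, -6, 14) = 14

14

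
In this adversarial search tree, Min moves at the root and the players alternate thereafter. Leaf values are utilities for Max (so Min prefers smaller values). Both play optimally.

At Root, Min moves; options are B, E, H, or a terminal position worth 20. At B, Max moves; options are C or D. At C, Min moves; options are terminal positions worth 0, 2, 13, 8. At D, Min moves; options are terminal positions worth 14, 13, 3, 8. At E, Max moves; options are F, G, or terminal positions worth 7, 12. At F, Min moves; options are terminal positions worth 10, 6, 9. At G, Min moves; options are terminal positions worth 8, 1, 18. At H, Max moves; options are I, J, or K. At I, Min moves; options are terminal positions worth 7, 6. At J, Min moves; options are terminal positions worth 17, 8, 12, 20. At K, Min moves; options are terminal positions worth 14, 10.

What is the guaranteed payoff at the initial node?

C (Min): min(0, 2, 13, 8) = 0
D (Min): min(14, 13, 3, 8) = 3
B (Max): max(0, 3) = 3
F (Min): min(10, 6, 9) = 6
G (Min): min(8, 1, 18) = 1
E (Max): max(6, 1, 7, 12) = 12
I (Min): min(7, 6) = 6
J (Min): min(17, 8, 12, 20) = 8
K (Min): min(14, 10) = 10
H (Max): max(6, 8, 10) = 10
Root (Min): min(3, 12, 10, 20) = 3

3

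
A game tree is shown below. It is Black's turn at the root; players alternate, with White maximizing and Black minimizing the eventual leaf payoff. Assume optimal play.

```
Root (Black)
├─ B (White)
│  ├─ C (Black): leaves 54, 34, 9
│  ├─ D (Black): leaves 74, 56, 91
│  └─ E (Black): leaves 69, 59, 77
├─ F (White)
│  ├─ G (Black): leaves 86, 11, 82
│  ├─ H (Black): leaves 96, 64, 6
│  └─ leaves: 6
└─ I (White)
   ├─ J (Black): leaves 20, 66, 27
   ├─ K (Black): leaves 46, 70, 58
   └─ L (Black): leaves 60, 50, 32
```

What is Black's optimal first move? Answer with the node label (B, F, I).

F

C (Black): min(54, 34, 9) = 9
D (Black): min(74, 56, 91) = 56
E (Black): min(69, 59, 77) = 59
B (White): max(9, 56, 59) = 59
G (Black): min(86, 11, 82) = 11
H (Black): min(96, 64, 6) = 6
F (White): max(11, 6, 6) = 11
J (Black): min(20, 66, 27) = 20
K (Black): min(46, 70, 58) = 46
L (Black): min(60, 50, 32) = 32
I (White): max(20, 46, 32) = 46
Root (Black): min(59, 11, 46) = 11
Black picks the child with the lowest value: F (value 11).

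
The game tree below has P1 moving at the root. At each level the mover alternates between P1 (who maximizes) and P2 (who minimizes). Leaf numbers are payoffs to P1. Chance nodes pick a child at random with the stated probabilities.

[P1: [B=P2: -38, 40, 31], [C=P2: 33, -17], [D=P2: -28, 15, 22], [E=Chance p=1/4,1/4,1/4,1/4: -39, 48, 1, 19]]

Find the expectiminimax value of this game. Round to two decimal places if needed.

B (P2): min(-38, 40, 31) = -38
C (P2): min(33, -17) = -17
D (P2): min(-28, 15, 22) = -28
E (Chance): 1/4·-39 + 1/4·48 + 1/4·1 + 1/4·19 = 7.25
Root (P1): max(-38, -17, -28, 7.25) = 7.25

7.25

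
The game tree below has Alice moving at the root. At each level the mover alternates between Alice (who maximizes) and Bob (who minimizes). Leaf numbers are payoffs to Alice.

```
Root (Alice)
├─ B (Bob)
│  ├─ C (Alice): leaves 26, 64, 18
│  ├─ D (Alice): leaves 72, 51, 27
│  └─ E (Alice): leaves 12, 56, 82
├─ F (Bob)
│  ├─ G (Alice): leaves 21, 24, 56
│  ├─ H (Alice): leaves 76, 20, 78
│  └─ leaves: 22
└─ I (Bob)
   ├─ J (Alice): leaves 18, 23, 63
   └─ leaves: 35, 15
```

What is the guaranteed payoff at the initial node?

64

C (Alice): max(26, 64, 18) = 64
D (Alice): max(72, 51, 27) = 72
E (Alice): max(12, 56, 82) = 82
B (Bob): min(64, 72, 82) = 64
G (Alice): max(21, 24, 56) = 56
H (Alice): max(76, 20, 78) = 78
F (Bob): min(56, 78, 22) = 22
J (Alice): max(18, 23, 63) = 63
I (Bob): min(63, 35, 15) = 15
Root (Alice): max(64, 22, 15) = 64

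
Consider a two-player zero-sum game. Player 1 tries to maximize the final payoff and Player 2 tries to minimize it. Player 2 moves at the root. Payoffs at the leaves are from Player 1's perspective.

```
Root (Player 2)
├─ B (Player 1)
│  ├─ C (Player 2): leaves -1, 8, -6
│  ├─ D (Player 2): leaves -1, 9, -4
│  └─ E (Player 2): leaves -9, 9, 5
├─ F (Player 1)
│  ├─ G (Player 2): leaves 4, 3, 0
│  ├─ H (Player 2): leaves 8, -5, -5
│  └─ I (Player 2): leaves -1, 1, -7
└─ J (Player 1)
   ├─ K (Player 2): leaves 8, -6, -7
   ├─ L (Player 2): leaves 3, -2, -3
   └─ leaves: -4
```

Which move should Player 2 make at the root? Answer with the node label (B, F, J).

B

C (Player 2): min(-1, 8, -6) = -6
D (Player 2): min(-1, 9, -4) = -4
E (Player 2): min(-9, 9, 5) = -9
B (Player 1): max(-6, -4, -9) = -4
G (Player 2): min(4, 3, 0) = 0
H (Player 2): min(8, -5, -5) = -5
I (Player 2): min(-1, 1, -7) = -7
F (Player 1): max(0, -5, -7) = 0
K (Player 2): min(8, -6, -7) = -7
L (Player 2): min(3, -2, -3) = -3
J (Player 1): max(-7, -3, -4) = -3
Root (Player 2): min(-4, 0, -3) = -4
Player 2 picks the child with the lowest value: B (value -4).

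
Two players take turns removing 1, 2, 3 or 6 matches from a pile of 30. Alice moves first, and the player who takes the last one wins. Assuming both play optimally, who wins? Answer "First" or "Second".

First

W/L table (W = player to move can force a win):
i:   0  1  2  3  4  5  6  7  8  9 10 11 12 13 14 15 16 17 18 19 20 21 22 23 24 25 26 27 28 29 30
     L  W  W  W  L  W  W  W  L  W  W  W  L  W  W  W  L  W  W  W  L  W  W  W  L  W  W  W  L  W  W
Position 30 is W, so the first player wins.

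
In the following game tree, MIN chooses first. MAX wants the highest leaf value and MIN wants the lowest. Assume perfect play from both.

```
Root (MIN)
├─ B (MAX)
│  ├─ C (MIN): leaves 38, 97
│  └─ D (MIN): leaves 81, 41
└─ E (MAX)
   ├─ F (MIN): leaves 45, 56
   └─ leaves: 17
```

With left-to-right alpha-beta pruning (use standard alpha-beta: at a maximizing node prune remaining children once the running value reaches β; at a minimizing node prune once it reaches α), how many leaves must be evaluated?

6

C [α=-∞,β=+∞]: v=38
D [α=38,β=+∞]: v=41
B [α=-∞,β=+∞]: v=41
F [α=-∞,β=41]: v=45
E [α=-∞,β=41]: v=45 after child 1 ≥ β → β-cutoff, skip 1
Root [α=-∞,β=+∞]: v=41
Leaves evaluated: 6 of 7.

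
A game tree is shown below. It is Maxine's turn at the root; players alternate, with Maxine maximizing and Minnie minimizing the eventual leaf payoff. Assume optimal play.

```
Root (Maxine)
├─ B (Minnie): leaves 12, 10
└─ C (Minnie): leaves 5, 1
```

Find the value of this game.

10

B (Minnie): min(12, 10) = 10
C (Minnie): min(5, 1) = 1
Root (Maxine): max(10, 1) = 10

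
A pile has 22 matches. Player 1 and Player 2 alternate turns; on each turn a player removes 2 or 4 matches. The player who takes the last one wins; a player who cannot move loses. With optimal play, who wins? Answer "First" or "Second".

First

Mark each pile size as W (mover wins) or L (mover loses):
i:   0  1  2  3  4  5  6  7  8  9 10 11 12 13 14 15 16 17 18 19 20 21 22
     L  L  W  W  W  W  L  L  W  W  W  W  L  L  W  W  W  W  L  L  W  W  W
Position 22 is W, so the first player wins.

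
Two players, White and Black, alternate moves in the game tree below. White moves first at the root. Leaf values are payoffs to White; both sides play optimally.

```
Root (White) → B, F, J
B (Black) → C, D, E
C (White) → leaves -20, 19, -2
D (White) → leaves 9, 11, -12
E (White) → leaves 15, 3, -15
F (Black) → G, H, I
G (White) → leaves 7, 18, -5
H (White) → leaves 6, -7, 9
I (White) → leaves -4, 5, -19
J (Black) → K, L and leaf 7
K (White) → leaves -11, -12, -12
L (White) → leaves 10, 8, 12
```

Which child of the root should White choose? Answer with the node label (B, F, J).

B

C (White): max(-20, 19, -2) = 19
D (White): max(9, 11, -12) = 11
E (White): max(15, 3, -15) = 15
B (Black): min(19, 11, 15) = 11
G (White): max(7, 18, -5) = 18
H (White): max(6, -7, 9) = 9
I (White): max(-4, 5, -19) = 5
F (Black): min(18, 9, 5) = 5
K (White): max(-11, -12, -12) = -11
L (White): max(10, 8, 12) = 12
J (Black): min(-11, 12, 7) = -11
Root (White): max(11, 5, -11) = 11
White picks the child with the highest value: B (value 11).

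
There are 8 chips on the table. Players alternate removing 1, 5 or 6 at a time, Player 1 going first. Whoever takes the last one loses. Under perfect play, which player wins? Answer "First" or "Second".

First

i:   0  1  2  3  4  5  6  7  8
     W  L  W  L  W  L  W  W  W
Position 8 is W, so the first player wins.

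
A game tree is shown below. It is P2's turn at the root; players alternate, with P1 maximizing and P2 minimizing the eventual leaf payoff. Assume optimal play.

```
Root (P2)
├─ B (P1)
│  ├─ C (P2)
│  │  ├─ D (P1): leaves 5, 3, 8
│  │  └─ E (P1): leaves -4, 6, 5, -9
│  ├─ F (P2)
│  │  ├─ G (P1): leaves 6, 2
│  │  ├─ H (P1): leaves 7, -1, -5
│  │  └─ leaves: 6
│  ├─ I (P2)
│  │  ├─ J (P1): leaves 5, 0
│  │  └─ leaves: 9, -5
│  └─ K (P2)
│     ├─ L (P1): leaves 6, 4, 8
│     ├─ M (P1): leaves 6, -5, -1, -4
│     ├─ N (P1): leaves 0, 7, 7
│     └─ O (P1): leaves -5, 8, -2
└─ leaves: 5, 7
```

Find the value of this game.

D (P1): max(5, 3, 8) = 8
E (P1): max(-4, 6, 5, -9) = 6
C (P2): min(8, 6) = 6
G (P1): max(6, 2) = 6
H (P1): max(7, -1, -5) = 7
F (P2): min(6, 7, 6) = 6
J (P1): max(5, 0) = 5
I (P2): min(5, 9, -5) = -5
L (P1): max(6, 4, 8) = 8
M (P1): max(6, -5, -1, -4) = 6
N (P1): max(0, 7, 7) = 7
O (P1): max(-5, 8, -2) = 8
K (P2): min(8, 6, 7, 8) = 6
B (P1): max(6, 6, -5, 6) = 6
Root (P2): min(6, 5, 7) = 5

5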